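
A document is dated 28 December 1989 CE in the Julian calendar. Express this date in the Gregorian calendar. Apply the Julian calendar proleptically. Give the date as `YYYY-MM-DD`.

1990-01-10

At this point the Julian calendar is 13 days behind the Gregorian.
28 December 1989 Julian + 13 days → 10 January 1990 Gregorian.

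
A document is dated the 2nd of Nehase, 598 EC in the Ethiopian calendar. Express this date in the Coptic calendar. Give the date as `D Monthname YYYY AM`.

2 Mesori 322 AM

The source date corresponds to 29 July 606 in the proleptic Gregorian calendar (JDN 1942606).
That day falls on 2 Mesori 322 AM in the Coptic calendar.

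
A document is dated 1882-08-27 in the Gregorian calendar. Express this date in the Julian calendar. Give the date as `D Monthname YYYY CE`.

For dates in this range the Gregorian date is 12 days ahead of the Julian.
27 August 1882 Gregorian − 12 days → 15 August 1882 Julian.

15 August 1882 CE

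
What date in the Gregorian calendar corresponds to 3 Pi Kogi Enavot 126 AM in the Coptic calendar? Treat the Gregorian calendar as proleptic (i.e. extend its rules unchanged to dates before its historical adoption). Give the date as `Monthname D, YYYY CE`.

August 27, 410 CE

Both dates share Julian Day Number 1871048; in the Gregorian calendar that is 27 August 410 CE.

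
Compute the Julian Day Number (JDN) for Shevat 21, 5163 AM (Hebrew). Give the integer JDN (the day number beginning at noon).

2233517

Equivalently 23 January 1403 (proleptic Gregorian).
JDN 2299161 is 15 October 1582 CE (Gregorian); the target day is −65644 days from there, so JDN = 2233517.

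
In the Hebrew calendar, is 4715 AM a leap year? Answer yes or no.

Hebrew year 4715 is year 3 of its 19-year Metonic cycle; leap years are at positions 3, 6, 8, 11, 14, 17, 19, so it is a leap year (13 months).

yes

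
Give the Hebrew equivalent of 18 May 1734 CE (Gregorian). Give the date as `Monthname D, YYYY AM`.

Iyar 15, 5494 AM

Both dates share Julian Day Number 2354528; in the Hebrew calendar that is 15 Iyar 5494 AM.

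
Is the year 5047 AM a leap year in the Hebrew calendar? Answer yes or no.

no

Hebrew year 5047 is year 12 of its 19-year Metonic cycle; leap years are at positions 3, 6, 8, 11, 14, 17, 19, so it is a common year (12 months).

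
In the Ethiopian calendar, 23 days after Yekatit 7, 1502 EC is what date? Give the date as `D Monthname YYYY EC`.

Counting 23 days forward from JDN 2272617 reaches JDN 2272640, which is 30 Yekatit 1502 EC.

30 Yekatit 1502 EC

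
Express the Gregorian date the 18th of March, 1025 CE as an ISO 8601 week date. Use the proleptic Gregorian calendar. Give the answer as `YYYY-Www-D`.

The weekday is Friday (ISO weekday 5).
That Friday belongs to ISO week 11 of ISO year 1025.

1025-W11-5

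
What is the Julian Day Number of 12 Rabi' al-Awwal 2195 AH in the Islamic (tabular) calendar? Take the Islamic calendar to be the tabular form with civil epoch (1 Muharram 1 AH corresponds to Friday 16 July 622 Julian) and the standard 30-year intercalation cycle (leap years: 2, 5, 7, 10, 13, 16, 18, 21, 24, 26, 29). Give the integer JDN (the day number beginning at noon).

Equivalently 29 May 2751 (Gregorian).
JDN 2299161 is 15 October 1582 CE (Gregorian); the target day is +426829 days from there, so JDN = 2725990.

2725990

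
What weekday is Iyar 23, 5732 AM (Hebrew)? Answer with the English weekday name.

Equivalently 7 May 1972 Gregorian, JDN 2441445.
JDN 2441445 mod 7 = 6, and JDN 0 was a Monday, so this is a Sunday.

Sunday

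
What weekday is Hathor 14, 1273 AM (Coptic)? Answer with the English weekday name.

Tuesday

This is JDN 2289701 (20 November 1556 Gregorian).
JDN 2289701 mod 7 = 1, and JDN 0 was a Monday, so this is a Tuesday.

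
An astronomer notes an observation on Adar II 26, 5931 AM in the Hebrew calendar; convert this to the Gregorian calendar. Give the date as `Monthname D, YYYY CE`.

April 2, 2171 CE

Both dates share Julian Day Number 2514093; in the Gregorian calendar that is 2 April 2171 CE.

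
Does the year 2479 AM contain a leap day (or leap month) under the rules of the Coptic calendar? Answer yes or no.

yes

2479 mod 4 = 3; in the Coptic calendar a year is leap when year mod 4 = 3, so it is a leap year.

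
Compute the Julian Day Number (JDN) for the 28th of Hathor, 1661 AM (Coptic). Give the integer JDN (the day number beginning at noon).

2431432

In the Gregorian calendar the same day is 7 December 1944.
JDN 2451545 is 1 January 2000 CE (Gregorian); the target day is −20113 days from there, so JDN = 2431432.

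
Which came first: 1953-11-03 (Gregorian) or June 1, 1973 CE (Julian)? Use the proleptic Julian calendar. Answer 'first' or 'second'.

Converting both to JDN: 2434685 vs 2441848; the smaller is the first.

first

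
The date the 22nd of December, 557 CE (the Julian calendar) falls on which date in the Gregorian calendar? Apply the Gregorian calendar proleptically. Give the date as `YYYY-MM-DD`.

For dates in this range the Gregorian date is 2 days ahead of the Julian.
22 December 557 Julian + 2 days → 24 December 557 Gregorian.

0557-12-24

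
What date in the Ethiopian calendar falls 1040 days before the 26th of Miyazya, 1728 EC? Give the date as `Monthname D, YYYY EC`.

Sene 22, 1725 EC

The starting date is JDN 2355243; 2355243 − 1040 = 2354203.
JDN 2354203 corresponds to Sene 22, 1725 EC.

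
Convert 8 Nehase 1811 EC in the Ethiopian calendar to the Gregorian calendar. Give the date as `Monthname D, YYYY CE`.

Julian Day Number of the source date = 2385660.
Converting JDN 2385660 to the Gregorian calendar gives 13 August 1819 CE.

August 13, 1819 CE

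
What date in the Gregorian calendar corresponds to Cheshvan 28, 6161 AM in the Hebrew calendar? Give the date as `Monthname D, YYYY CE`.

November 17, 2400 CE

Both dates share Julian Day Number 2597963; in the Gregorian calendar that is 17 November 2400 CE.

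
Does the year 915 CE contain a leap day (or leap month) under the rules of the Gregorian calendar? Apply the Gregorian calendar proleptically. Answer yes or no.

no

915 is not divisible by 4, so it is a common year.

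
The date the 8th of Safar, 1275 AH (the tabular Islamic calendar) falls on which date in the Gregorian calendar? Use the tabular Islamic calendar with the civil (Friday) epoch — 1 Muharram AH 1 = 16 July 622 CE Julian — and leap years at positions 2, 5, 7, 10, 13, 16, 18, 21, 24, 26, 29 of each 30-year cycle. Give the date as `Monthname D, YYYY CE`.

Julian Day Number of the source date = 2399940.
Converting JDN 2399940 to the Gregorian calendar gives 17 September 1858 CE.

September 17, 1858 CE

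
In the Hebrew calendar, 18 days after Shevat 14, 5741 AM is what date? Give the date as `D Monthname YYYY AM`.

2 Adar I 5741 AM

Counting 18 days forward from JDN 2444624 reaches JDN 2444642, which is 2 Adar I 5741 AM.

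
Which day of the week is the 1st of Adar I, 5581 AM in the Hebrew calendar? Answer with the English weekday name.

In the Gregorian calendar this is 3 February 1821 (JDN 2386200).
Since JDN mod 7 = 5 (0 = Monday), the day is Saturday.

Saturday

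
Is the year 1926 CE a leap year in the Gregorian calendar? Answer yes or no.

1926 is not divisible by 4, so it is a common year.

no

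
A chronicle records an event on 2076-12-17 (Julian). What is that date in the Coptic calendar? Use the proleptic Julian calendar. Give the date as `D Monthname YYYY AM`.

21 Koiak 1793 AM

Both dates share Julian Day Number 2479668; in the Coptic calendar that is 21 Koiak 1793 AM.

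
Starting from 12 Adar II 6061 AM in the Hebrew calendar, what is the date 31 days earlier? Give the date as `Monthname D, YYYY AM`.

JDN of 12 Adar II 6061 AM = 2561565.
2561565 − 31 = 2561534.
JDN 2561534 in the Hebrew calendar is Adar I 11, 6061 AM.

Adar I 11, 6061 AM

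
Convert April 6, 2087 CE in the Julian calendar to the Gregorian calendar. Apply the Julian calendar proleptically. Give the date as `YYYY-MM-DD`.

2087-04-19

For dates in this range the Gregorian date is 13 days ahead of the Julian.
6 April 2087 Julian + 13 days → 19 April 2087 Gregorian.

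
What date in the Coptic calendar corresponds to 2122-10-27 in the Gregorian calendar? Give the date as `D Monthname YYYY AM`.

16 Paopi 1839 AM

Both dates share Julian Day Number 2496404; in the Coptic calendar that is 16 Paopi 1839 AM.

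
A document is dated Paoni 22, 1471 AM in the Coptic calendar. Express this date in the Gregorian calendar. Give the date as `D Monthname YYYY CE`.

27 June 1755 CE

Both dates share Julian Day Number 2362238; in the Gregorian calendar that is 27 June 1755 CE.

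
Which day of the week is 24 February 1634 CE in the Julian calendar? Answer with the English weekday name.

Equivalently 6 March 1634 Gregorian, JDN 2317931.
Since JDN mod 7 = 0 (0 = Monday), the day is Monday.

Monday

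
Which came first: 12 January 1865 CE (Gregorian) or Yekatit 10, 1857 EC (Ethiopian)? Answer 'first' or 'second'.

The two dates have Julian Day Numbers 2402249 and 2402284 respectively.
Since 2402249 < 2402284, the first date comes first.

first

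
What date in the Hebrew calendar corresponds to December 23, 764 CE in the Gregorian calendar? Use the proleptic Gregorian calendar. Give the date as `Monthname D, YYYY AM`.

Tevet 20, 4525 AM

Julian Day Number of the source date = 2000462.
Converting JDN 2000462 to the Hebrew calendar gives 20 Tevet 4525 AM.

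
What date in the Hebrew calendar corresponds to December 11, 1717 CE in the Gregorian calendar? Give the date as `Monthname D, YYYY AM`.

Tevet 7, 5478 AM

Julian Day Number of the source date = 2348526.
Converting JDN 2348526 to the Hebrew calendar gives 7 Tevet 5478 AM.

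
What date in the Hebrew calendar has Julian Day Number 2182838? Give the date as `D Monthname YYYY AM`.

16 Nisan 5024 AM

JDN 2182838 is 21 April 1264 in the proleptic Gregorian calendar.
In the Hebrew calendar that day is 16 Nisan 5024 AM.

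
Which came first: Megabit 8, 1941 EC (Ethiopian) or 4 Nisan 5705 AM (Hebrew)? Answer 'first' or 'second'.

The two dates have Julian Day Numbers 2432993 and 2431533 respectively.
Since 2431533 < 2432993, the second date comes first.

second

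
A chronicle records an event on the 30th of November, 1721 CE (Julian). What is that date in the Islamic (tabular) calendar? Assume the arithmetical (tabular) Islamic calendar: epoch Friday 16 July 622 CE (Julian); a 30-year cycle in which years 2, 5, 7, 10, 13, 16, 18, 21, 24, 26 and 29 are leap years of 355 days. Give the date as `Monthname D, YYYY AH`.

The source date corresponds to 11 December 1721 in the Gregorian calendar (JDN 2349987).
That day falls on 21 Safar 1134 AH in the tabular Islamic calendar.

Safar 21, 1134 AH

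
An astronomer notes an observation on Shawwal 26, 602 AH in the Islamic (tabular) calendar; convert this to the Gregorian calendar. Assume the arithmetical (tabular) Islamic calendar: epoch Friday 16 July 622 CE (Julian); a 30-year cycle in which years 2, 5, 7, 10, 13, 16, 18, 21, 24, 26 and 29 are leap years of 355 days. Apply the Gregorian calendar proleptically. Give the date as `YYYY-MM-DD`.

Julian Day Number of the source date = 2161705.
Converting JDN 2161705 to the Gregorian calendar gives 12 June 1206 CE.

1206-06-12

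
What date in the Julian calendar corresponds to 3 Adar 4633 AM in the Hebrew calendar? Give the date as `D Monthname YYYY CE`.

The source date corresponds to 8 February 873 in the proleptic Gregorian calendar (JDN 2039956).
That day falls on 4 February 873 CE in the Julian calendar.

4 February 873 CE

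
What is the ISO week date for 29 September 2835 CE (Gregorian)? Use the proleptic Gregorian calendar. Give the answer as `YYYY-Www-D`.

2835-W39-6

The weekday is Saturday (ISO weekday 6).
That Saturday belongs to ISO week 39 of ISO year 2835.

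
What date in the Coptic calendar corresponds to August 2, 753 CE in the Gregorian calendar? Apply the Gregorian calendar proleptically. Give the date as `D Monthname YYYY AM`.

5 Mesori 469 AM

Both dates share Julian Day Number 1996301; in the Coptic calendar that is 5 Mesori 469 AM.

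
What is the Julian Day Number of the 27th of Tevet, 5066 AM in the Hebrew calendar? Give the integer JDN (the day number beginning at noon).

2198088

Equivalently 22 January 1306 (proleptic Gregorian).
JDN 2299161 is 15 October 1582 CE (Gregorian); the target day is −101073 days from there, so JDN = 2198088.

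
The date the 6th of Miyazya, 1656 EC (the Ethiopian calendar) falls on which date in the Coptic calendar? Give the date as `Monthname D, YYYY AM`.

Parmouti 6, 1380 AM

Julian Day Number of the source date = 2328925.
Converting JDN 2328925 to the Coptic calendar gives 6 Parmouti 1380 AM.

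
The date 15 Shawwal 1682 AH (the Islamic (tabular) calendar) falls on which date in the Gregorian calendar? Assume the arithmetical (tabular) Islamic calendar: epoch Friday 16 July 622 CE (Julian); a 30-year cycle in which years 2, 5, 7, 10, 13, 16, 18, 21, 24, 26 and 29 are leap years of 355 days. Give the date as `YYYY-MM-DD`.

Julian Day Number of the source date = 2544410.
Converting JDN 2544410 to the Gregorian calendar gives 4 April 2254 CE.

2254-04-04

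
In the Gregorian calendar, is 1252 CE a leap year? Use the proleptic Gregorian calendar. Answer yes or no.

1252 is divisible by 4 and not by 100, so it is a leap year.

yes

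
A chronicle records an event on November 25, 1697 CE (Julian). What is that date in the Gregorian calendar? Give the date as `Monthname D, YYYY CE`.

At this point the Julian calendar is 10 days behind the Gregorian.
25 November 1697 Julian + 10 days → 5 December 1697 Gregorian.

December 5, 1697 CE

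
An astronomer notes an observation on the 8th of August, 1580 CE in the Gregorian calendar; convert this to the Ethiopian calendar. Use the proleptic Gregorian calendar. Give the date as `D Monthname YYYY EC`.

5 Nehase 1572 EC

Both dates share Julian Day Number 2298363; in the Ethiopian calendar that is 5 Nehase 1572 EC.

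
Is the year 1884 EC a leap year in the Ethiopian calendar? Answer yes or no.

no

1884 mod 4 = 0; in the Ethiopian calendar a year is leap when year mod 4 = 3, so it is a common year.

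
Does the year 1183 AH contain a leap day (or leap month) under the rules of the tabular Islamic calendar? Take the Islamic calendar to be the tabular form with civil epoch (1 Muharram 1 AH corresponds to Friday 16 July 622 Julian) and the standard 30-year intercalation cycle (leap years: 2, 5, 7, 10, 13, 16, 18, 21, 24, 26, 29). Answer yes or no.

yes

Year 1183 AH is year 13 of its 30-year cycle; leap positions are 2, 5, 7, 10, 13, 16, 18, 21, 24, 26, 29, so it is a leap year (355 days).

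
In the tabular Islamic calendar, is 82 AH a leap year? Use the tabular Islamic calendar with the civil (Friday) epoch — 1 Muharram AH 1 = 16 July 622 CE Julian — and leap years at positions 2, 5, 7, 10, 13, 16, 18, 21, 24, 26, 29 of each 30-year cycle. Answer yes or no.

Year 82 AH is year 22 of its 30-year cycle; leap positions are 2, 5, 7, 10, 13, 16, 18, 21, 24, 26, 29, so it is a common year (354 days).

no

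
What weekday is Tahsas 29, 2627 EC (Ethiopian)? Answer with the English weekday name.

This is JDN 2683485 (12 January 2635 Gregorian).
Since JDN mod 7 = 0 (0 = Monday), the day is Monday.

Monday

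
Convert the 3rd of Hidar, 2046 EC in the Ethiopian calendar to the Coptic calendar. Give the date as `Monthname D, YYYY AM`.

Hathor 3, 1770 AM

Julian Day Number of the source date = 2471219.
Converting JDN 2471219 to the Coptic calendar gives 3 Hathor 1770 AM.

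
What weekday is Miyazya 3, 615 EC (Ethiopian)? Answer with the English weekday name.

Equivalently 1 April 623 Gregorian, JDN 1948696.
1948696 ≡ 1 (mod 7); counting from Monday = 0 gives Tuesday.

Tuesday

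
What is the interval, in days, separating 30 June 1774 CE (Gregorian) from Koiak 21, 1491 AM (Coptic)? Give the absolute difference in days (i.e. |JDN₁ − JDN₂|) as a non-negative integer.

First date → JDN 2369181; second date → JDN 2369362.
The interval is |2369181 − 2369362| = 181 days.

181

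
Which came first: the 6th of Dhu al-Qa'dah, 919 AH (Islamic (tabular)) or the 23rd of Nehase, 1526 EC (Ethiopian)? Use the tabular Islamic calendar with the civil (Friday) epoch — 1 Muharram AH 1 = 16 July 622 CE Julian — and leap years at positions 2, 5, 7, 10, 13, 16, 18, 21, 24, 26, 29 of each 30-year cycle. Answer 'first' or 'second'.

first

First date → JDN 2274049; second date → JDN 2281579.
JDN 2274049 < JDN 2281579, so the first date is earlier.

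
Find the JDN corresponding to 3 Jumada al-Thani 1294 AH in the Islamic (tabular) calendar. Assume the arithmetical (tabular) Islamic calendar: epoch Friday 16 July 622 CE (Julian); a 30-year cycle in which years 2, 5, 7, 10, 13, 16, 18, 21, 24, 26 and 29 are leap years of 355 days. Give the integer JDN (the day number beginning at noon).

2406786

In the Gregorian calendar the same day is 15 June 1877.
JDN 2451545 is 1 January 2000 CE (Gregorian); the target day is −44759 days from there, so JDN = 2406786.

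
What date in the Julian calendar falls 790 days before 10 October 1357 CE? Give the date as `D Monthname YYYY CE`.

12 August 1355 CE

The starting date is JDN 2216985; 2216985 − 790 = 2216195.
JDN 2216195 corresponds to 12 August 1355 CE.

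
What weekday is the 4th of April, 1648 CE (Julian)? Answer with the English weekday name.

In the Gregorian calendar this is 14 April 1648 (JDN 2323084).
Since JDN mod 7 = 1 (0 = Monday), the day is Tuesday.

Tuesday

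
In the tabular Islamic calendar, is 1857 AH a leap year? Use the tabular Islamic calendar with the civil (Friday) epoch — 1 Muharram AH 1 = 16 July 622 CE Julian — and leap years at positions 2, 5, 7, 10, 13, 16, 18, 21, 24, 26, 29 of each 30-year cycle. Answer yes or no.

Year 1857 AH is year 27 of its 30-year cycle; leap positions are 2, 5, 7, 10, 13, 16, 18, 21, 24, 26, 29, so it is a common year (354 days).

no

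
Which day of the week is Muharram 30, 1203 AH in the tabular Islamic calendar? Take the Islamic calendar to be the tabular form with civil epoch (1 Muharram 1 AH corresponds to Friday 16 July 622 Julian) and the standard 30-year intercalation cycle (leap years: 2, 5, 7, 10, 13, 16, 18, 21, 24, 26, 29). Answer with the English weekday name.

Friday

This is JDN 2374418 (31 October 1788 Gregorian).
2374418 ≡ 4 (mod 7); counting from Monday = 0 gives Friday.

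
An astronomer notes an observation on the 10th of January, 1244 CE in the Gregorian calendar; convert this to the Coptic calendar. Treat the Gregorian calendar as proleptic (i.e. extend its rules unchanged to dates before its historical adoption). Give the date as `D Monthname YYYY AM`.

7 Tobi 960 AM

Both dates share Julian Day Number 2175431; in the Coptic calendar that is 7 Tobi 960 AM.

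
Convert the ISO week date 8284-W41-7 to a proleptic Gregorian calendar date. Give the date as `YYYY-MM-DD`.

8284-10-12

ISO week 1 of 8284 is the week containing the first Thursday of 8284.
Week 41, day 7 (Sunday) lands on 8284-10-12.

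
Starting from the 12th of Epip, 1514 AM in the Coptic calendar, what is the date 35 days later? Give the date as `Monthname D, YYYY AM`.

Mesori 17, 1514 AM

JDN of the 12th of Epip, 1514 AM = 2377964.
2377964 + 35 = 2377999.
JDN 2377999 in the Coptic calendar is Mesori 17, 1514 AM.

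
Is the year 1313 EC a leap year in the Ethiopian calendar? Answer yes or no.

no

1313 mod 4 = 1; in the Ethiopian calendar a year is leap when year mod 4 = 3, so it is a common year.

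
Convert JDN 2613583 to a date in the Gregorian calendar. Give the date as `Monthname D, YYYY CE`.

August 24, 2443 CE

Counting from JDN 2299161 = 15 Oct 1582 gives an offset of 314422 days.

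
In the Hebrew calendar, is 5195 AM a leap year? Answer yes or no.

Hebrew year 5195 is year 8 of its 19-year Metonic cycle; leap years are at positions 3, 6, 8, 11, 14, 17, 19, so it is a leap year (13 months).

yes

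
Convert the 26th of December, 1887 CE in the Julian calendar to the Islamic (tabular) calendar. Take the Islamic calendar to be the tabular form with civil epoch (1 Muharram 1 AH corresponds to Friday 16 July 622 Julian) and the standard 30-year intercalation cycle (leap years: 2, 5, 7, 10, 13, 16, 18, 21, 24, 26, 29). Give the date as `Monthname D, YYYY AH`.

Rabi' al-Thani 22, 1305 AH

Julian Day Number of the source date = 2410644.
Converting JDN 2410644 to the tabular Islamic calendar gives 22 Rabi' al-Thani 1305 AH.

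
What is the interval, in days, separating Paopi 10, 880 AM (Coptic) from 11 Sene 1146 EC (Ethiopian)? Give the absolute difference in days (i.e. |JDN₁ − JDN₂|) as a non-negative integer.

3412

First date → JDN 2146124; second date → JDN 2142712.
The interval is |2146124 − 2142712| = 3412 days.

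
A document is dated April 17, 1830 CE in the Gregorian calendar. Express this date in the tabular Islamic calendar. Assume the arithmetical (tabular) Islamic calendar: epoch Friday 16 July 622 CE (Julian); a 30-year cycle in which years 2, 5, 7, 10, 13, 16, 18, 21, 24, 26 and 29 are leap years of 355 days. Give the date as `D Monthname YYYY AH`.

Julian Day Number of the source date = 2389560.
Converting JDN 2389560 to the tabular Islamic calendar gives 23 Shawwal 1245 AH.

23 Shawwal 1245 AH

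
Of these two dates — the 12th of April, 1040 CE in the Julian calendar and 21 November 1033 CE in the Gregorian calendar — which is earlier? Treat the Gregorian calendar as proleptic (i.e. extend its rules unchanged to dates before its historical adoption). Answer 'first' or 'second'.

second

The two dates have Julian Day Numbers 2101020 and 2098680 respectively.
Since 2098680 < 2101020, the second date comes first.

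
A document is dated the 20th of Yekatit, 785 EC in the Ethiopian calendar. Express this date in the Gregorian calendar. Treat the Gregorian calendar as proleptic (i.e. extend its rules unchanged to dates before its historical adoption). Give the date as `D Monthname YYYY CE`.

Julian Day Number of the source date = 2010746.
Converting JDN 2010746 to the Gregorian calendar gives 18 February 793 CE.

18 February 793 CE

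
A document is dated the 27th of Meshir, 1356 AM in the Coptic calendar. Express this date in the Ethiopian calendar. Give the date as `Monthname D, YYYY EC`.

Julian Day Number of the source date = 2320120.
Converting JDN 2320120 to the Ethiopian calendar gives 27 Yekatit 1632 EC.

Yekatit 27, 1632 EC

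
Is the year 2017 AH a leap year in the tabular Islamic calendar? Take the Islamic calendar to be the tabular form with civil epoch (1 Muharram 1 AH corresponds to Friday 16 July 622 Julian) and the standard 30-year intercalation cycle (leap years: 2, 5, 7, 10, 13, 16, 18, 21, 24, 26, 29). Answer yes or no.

Year 2017 AH is year 7 of its 30-year cycle; leap positions are 2, 5, 7, 10, 13, 16, 18, 21, 24, 26, 29, so it is a leap year (355 days).

yes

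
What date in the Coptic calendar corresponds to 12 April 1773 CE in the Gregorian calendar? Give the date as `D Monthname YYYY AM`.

6 Parmouti 1489 AM

Both dates share Julian Day Number 2368737; in the Coptic calendar that is 6 Parmouti 1489 AM.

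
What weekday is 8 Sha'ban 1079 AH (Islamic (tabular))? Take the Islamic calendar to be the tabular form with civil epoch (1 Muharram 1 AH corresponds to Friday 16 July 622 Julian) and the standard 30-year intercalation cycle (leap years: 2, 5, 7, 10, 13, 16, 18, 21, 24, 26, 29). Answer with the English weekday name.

This is JDN 2330661 (11 January 1669 Gregorian).
2330661 ≡ 4 (mod 7); counting from Monday = 0 gives Friday.

Friday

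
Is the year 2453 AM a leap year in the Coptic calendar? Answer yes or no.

no

2453 mod 4 = 1; in the Coptic calendar a year is leap when year mod 4 = 3, so it is a common year.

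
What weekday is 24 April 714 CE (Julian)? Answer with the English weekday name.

Tuesday

In the proleptic Gregorian calendar this is 28 April 714 (JDN 1981960).
1981960 ≡ 1 (mod 7); counting from Monday = 0 gives Tuesday.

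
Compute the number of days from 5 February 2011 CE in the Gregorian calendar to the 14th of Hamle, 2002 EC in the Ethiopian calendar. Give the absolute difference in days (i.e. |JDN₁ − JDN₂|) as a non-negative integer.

199

First date → JDN 2455598; second date → JDN 2455399.
The interval is |2455598 − 2455399| = 199 days.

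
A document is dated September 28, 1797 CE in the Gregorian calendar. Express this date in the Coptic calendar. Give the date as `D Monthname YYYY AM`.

Julian Day Number of the source date = 2377672.
Converting JDN 2377672 to the Coptic calendar gives 20 Thout 1514 AM.

20 Thout 1514 AM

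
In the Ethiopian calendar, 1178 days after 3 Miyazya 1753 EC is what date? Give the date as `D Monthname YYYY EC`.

JDN of 3 Miyazya 1753 EC = 2364351.
2364351 + 1178 = 2365529.
JDN 2365529 in the Ethiopian calendar is 25 Sene 1756 EC.

25 Sene 1756 EC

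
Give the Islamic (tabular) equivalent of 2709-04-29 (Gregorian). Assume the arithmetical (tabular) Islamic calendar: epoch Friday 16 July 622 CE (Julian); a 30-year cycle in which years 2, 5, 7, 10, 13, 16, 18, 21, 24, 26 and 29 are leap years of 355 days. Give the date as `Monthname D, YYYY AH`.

Both dates share Julian Day Number 2710620; in the tabular Islamic calendar that is 27 Shawwal 2151 AH.

Shawwal 27, 2151 AH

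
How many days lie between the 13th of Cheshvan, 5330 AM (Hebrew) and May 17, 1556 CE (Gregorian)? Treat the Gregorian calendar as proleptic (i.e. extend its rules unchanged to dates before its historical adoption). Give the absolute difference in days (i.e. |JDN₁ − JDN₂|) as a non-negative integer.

4918

JDN of the first date = 2294432.
JDN of the second date = 2289514.
|2289514 − 2294432| = 4918.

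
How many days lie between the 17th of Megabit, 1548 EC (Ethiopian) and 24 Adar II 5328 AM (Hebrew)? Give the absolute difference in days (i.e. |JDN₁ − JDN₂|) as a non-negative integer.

4394

First date → JDN 2289459; second date → JDN 2293853.
The interval is |2289459 − 2293853| = 4394 days.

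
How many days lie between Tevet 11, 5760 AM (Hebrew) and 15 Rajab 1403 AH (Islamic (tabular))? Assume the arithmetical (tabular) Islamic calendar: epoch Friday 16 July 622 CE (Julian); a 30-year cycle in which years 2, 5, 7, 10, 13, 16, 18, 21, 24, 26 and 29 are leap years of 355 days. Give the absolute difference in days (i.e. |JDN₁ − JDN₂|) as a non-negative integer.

6080

JDN of the first date = 2451533.
JDN of the second date = 2445453.
|2445453 − 2451533| = 6080.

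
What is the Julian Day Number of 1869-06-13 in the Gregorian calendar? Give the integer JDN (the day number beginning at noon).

JDN 2400001 is 17 November 1858 CE (Gregorian), MJD 0; the target day is +3861 days from there, so JDN = 2403862.

2403862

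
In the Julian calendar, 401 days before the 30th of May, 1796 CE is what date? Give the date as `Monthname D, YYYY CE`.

Counting 401 days back from JDN 2377197 reaches JDN 2376796, which is April 25, 1795 CE.

April 25, 1795 CE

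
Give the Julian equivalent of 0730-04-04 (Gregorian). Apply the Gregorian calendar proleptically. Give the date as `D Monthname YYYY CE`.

31 March 730 CE

The Julian–Gregorian offset here is 4 days (Julian trailing).
4 April 730 Gregorian − 4 days → 31 March 730 Julian.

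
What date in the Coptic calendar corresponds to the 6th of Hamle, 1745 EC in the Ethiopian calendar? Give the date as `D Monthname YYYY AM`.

6 Epip 1469 AM

Julian Day Number of the source date = 2361522.
Converting JDN 2361522 to the Coptic calendar gives 6 Epip 1469 AM.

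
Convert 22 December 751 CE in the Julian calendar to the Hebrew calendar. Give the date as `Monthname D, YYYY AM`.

Kislev 29, 4512 AM

The source date corresponds to 26 December 751 in the proleptic Gregorian calendar (JDN 1995716).
That day falls on 29 Kislev 4512 AM in the Hebrew calendar.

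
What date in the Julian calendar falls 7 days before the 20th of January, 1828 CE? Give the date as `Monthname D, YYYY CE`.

January 13, 1828 CE

JDN of the 20th of January, 1828 CE = 2388754.
2388754 − 7 = 2388747.
JDN 2388747 in the Julian calendar is January 13, 1828 CE.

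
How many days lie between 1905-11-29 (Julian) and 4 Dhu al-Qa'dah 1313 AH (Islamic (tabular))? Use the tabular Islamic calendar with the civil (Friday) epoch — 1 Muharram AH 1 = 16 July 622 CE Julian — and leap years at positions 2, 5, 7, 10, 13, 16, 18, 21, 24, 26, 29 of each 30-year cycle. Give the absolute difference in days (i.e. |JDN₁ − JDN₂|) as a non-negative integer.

JDN of the first date = 2417192.
JDN of the second date = 2413667.
|2413667 − 2417192| = 3525.

3525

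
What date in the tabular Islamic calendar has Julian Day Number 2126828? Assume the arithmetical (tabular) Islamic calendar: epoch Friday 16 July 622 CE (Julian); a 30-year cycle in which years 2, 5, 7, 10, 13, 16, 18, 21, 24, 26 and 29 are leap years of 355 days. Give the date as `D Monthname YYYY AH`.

25 Jumada al-Awwal 504 AH

The proleptic Gregorian equivalent of JDN 2126828 is 16 December 1110.
In the tabular Islamic calendar that day is 25 Jumada al-Awwal 504 AH.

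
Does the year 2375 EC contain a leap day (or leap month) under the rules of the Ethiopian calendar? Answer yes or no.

2375 mod 4 = 3; in the Ethiopian calendar a year is leap when year mod 4 = 3, so it is a leap year.

yes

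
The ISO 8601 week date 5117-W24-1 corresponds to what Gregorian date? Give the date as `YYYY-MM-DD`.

ISO week 1 of 5117 is the week containing the first Thursday of 5117.
Week 24, day 1 (Monday) lands on 5117-06-11.

5117-06-11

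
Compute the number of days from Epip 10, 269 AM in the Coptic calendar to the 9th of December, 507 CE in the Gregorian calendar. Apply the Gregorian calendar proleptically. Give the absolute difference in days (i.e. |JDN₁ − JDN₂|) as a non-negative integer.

16646

First date → JDN 1923226; second date → JDN 1906580.
The interval is |1923226 − 1906580| = 16646 days.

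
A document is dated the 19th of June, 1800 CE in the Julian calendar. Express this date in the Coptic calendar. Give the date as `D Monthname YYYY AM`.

25 Paoni 1516 AM

Both dates share Julian Day Number 2378678; in the Coptic calendar that is 25 Paoni 1516 AM.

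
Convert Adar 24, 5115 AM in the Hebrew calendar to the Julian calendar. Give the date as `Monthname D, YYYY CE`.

Julian Day Number of the source date = 2216038.
Converting JDN 2216038 to the Julian calendar gives 8 March 1355 CE.

March 8, 1355 CE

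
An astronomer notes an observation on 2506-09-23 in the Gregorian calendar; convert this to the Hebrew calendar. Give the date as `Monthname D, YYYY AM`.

Julian Day Number of the source date = 2636623.
Converting JDN 2636623 to the Hebrew calendar gives 4 Tishrei 6267 AM.

Tishrei 4, 6267 AM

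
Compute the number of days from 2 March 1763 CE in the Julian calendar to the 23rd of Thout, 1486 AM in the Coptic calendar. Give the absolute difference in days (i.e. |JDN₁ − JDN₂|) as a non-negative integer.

2394

First date → JDN 2365054; second date → JDN 2367448.
The interval is |2365054 − 2367448| = 2394 days.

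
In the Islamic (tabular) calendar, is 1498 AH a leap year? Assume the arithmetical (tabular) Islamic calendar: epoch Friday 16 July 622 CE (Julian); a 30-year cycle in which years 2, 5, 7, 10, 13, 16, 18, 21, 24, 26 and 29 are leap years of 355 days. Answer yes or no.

Year 1498 AH is year 28 of its 30-year cycle; leap positions are 2, 5, 7, 10, 13, 16, 18, 21, 24, 26, 29, so it is a common year (354 days).

no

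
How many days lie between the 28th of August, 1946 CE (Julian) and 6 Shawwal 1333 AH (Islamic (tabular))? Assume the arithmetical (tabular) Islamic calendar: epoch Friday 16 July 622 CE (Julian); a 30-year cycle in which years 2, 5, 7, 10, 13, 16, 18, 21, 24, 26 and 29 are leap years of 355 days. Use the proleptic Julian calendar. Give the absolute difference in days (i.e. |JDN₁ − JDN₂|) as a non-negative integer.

11347

First date → JDN 2432074; second date → JDN 2420727.
The interval is |2432074 − 2420727| = 11347 days.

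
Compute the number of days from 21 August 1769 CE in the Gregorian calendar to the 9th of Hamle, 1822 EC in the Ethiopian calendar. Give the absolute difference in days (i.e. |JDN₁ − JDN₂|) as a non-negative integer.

First date → JDN 2367407; second date → JDN 2389649.
The interval is |2367407 − 2389649| = 22242 days.

22242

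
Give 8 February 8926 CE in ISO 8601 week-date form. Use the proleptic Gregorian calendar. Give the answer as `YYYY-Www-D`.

The weekday is Friday (ISO weekday 5).
That Friday belongs to ISO week 6 of ISO year 8926.

8926-W06-5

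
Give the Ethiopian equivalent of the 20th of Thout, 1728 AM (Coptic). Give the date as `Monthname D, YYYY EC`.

The source date corresponds to 1 October 2011 in the Gregorian calendar (JDN 2455836).
That day falls on 20 Meskerem 2004 EC in the Ethiopian calendar.

Meskerem 20, 2004 EC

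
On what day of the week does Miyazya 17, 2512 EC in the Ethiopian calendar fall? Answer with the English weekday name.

This is JDN 2641590 (29 April 2520 Gregorian).
2641590 ≡ 0 (mod 7); counting from Monday = 0 gives Monday.

Monday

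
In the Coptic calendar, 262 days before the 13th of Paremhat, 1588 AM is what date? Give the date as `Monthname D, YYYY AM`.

Paoni 27, 1587 AM

JDN of the 13th of Paremhat, 1588 AM = 2404874.
2404874 − 262 = 2404612.
JDN 2404612 in the Coptic calendar is Paoni 27, 1587 AM.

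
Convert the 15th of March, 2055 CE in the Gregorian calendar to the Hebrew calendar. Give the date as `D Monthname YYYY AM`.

Julian Day Number of the source date = 2471707.
Converting JDN 2471707 to the Hebrew calendar gives 15 Adar 5815 AM.

15 Adar 5815 AM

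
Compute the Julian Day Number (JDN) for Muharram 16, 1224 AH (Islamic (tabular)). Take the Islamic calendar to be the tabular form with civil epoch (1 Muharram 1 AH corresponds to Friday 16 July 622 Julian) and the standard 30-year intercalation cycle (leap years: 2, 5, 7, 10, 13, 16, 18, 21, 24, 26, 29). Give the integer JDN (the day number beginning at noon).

In the Gregorian calendar the same day is 3 March 1809.
JDN 2400001 is 17 November 1858 CE (Gregorian), MJD 0; the target day is −18156 days from there, so JDN = 2381845.

2381845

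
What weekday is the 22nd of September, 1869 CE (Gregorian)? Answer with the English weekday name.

Wednesday

Since JDN mod 7 = 2 (0 = Monday), the day is Wednesday.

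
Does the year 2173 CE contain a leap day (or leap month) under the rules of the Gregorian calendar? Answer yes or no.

no

2173 is not divisible by 4, so it is a common year.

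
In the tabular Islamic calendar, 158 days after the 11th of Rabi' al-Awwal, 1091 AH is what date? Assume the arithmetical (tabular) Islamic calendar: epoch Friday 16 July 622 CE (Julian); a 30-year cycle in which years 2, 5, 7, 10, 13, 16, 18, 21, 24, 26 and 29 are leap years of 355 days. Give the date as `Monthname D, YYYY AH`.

The starting date is JDN 2334769; 2334769 + 158 = 2334927.
JDN 2334927 corresponds to Sha'ban 21, 1091 AH.

Sha'ban 21, 1091 AH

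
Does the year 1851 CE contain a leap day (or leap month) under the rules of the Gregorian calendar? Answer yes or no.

no

1851 is not divisible by 4, so it is a common year.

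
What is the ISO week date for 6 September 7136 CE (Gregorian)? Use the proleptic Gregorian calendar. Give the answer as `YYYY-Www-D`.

7136-W36-7

The weekday is Sunday (ISO weekday 7).
That Sunday belongs to ISO week 36 of ISO year 7136.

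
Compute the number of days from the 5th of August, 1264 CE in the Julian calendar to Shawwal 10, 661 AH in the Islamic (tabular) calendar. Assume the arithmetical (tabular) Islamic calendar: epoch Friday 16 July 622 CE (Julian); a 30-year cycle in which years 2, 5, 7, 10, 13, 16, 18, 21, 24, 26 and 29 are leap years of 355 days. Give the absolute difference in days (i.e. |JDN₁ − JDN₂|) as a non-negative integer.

354

First date → JDN 2182951; second date → JDN 2182597.
The interval is |2182951 − 2182597| = 354 days.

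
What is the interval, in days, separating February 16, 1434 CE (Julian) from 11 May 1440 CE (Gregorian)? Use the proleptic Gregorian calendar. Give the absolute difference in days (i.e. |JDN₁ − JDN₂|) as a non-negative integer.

2267

JDN of the first date = 2244873.
JDN of the second date = 2247140.
|2247140 − 2244873| = 2267.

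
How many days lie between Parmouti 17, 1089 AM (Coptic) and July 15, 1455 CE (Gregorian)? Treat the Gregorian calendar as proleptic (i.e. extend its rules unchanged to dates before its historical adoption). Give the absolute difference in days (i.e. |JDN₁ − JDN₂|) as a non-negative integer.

First date → JDN 2222648; second date → JDN 2252683.
The interval is |2222648 − 2252683| = 30035 days.

30035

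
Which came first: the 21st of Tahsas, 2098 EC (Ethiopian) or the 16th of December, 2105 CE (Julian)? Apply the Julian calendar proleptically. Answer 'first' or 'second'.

second

The two dates have Julian Day Numbers 2490260 and 2490259 respectively.
Since 2490259 < 2490260, the second date comes first.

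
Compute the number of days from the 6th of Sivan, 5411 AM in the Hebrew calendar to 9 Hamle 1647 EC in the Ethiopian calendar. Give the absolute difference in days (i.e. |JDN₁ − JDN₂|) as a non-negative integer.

JDN of the first date = 2324221.
JDN of the second date = 2325730.
|2325730 − 2324221| = 1509.

1509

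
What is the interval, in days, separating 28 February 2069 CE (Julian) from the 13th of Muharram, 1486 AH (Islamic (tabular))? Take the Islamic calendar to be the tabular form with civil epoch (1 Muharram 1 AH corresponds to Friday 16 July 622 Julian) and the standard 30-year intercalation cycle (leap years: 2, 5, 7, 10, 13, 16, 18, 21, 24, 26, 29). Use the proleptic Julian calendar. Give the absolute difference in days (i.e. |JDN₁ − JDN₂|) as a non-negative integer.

JDN of the first date = 2476819.
JDN of the second date = 2474686.
|2474686 − 2476819| = 2133.

2133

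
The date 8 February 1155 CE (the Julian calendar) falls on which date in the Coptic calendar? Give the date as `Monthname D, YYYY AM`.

The source date corresponds to 15 February 1155 in the proleptic Gregorian calendar (JDN 2142960).
That day falls on 14 Meshir 871 AM in the Coptic calendar.

Meshir 14, 871 AM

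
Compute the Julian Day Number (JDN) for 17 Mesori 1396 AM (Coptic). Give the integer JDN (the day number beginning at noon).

In the Gregorian calendar the same day is 20 August 1680.
JDN 2451545 is 1 January 2000 CE (Gregorian); the target day is −116645 days from there, so JDN = 2334900.

2334900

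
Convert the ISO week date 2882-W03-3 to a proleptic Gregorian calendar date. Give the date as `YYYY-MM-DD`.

2882-01-14

ISO week 1 of 2882 is the week containing the first Thursday of 2882.
Week 3, day 3 (Wednesday) lands on 2882-01-14.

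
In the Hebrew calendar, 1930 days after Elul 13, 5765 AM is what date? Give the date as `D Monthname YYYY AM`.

The starting date is JDN 2453631; 2453631 + 1930 = 2455561.
JDN 2455561 corresponds to 23 Tevet 5771 AM.

23 Tevet 5771 AM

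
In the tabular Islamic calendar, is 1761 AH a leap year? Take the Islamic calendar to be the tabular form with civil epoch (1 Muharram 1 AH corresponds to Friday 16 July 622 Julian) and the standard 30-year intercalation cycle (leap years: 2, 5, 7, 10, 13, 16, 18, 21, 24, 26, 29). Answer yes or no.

yes

Year 1761 AH is year 21 of its 30-year cycle; leap positions are 2, 5, 7, 10, 13, 16, 18, 21, 24, 26, 29, so it is a leap year (355 days).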